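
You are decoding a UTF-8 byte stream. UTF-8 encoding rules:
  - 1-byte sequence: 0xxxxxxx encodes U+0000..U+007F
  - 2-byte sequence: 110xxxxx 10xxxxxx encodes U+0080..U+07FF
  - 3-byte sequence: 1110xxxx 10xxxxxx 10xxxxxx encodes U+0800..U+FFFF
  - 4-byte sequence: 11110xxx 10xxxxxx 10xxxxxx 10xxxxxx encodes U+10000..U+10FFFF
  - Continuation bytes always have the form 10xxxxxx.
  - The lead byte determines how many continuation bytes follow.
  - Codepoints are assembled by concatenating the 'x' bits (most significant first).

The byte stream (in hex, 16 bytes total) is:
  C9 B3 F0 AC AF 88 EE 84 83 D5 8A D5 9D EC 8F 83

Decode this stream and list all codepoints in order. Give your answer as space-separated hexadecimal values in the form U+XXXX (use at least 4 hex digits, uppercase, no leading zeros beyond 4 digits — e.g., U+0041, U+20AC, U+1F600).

Answer: U+0273 U+2CBC8 U+E103 U+054A U+055D U+C3C3

Derivation:
Byte[0]=C9: 2-byte lead, need 1 cont bytes. acc=0x9
Byte[1]=B3: continuation. acc=(acc<<6)|0x33=0x273
Completed: cp=U+0273 (starts at byte 0)
Byte[2]=F0: 4-byte lead, need 3 cont bytes. acc=0x0
Byte[3]=AC: continuation. acc=(acc<<6)|0x2C=0x2C
Byte[4]=AF: continuation. acc=(acc<<6)|0x2F=0xB2F
Byte[5]=88: continuation. acc=(acc<<6)|0x08=0x2CBC8
Completed: cp=U+2CBC8 (starts at byte 2)
Byte[6]=EE: 3-byte lead, need 2 cont bytes. acc=0xE
Byte[7]=84: continuation. acc=(acc<<6)|0x04=0x384
Byte[8]=83: continuation. acc=(acc<<6)|0x03=0xE103
Completed: cp=U+E103 (starts at byte 6)
Byte[9]=D5: 2-byte lead, need 1 cont bytes. acc=0x15
Byte[10]=8A: continuation. acc=(acc<<6)|0x0A=0x54A
Completed: cp=U+054A (starts at byte 9)
Byte[11]=D5: 2-byte lead, need 1 cont bytes. acc=0x15
Byte[12]=9D: continuation. acc=(acc<<6)|0x1D=0x55D
Completed: cp=U+055D (starts at byte 11)
Byte[13]=EC: 3-byte lead, need 2 cont bytes. acc=0xC
Byte[14]=8F: continuation. acc=(acc<<6)|0x0F=0x30F
Byte[15]=83: continuation. acc=(acc<<6)|0x03=0xC3C3
Completed: cp=U+C3C3 (starts at byte 13)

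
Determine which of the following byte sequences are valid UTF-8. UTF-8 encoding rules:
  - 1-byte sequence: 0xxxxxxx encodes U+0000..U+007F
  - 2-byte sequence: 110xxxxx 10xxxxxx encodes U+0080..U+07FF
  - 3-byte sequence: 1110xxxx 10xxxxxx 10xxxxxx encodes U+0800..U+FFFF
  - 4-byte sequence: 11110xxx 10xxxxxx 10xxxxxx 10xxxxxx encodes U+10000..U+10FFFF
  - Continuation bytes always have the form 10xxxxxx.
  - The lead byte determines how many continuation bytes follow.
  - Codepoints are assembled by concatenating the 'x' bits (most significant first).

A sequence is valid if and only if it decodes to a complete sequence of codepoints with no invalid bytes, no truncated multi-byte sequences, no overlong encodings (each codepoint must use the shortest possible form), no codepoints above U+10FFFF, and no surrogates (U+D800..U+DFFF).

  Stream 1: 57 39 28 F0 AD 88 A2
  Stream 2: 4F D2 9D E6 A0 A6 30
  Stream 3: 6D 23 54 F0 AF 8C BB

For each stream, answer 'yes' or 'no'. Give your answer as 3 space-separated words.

Answer: yes yes yes

Derivation:
Stream 1: decodes cleanly. VALID
Stream 2: decodes cleanly. VALID
Stream 3: decodes cleanly. VALID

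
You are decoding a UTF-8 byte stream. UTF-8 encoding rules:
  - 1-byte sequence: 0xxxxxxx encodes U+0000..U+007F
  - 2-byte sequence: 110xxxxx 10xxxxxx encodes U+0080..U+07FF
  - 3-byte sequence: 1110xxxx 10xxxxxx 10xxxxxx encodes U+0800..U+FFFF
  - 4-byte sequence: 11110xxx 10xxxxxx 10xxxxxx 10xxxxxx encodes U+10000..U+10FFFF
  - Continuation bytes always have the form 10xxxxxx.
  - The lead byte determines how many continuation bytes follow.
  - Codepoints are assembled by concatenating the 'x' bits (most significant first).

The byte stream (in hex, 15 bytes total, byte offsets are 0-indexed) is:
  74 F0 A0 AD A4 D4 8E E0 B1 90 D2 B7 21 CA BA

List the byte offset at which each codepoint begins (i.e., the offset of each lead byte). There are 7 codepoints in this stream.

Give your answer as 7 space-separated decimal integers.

Answer: 0 1 5 7 10 12 13

Derivation:
Byte[0]=74: 1-byte ASCII. cp=U+0074
Byte[1]=F0: 4-byte lead, need 3 cont bytes. acc=0x0
Byte[2]=A0: continuation. acc=(acc<<6)|0x20=0x20
Byte[3]=AD: continuation. acc=(acc<<6)|0x2D=0x82D
Byte[4]=A4: continuation. acc=(acc<<6)|0x24=0x20B64
Completed: cp=U+20B64 (starts at byte 1)
Byte[5]=D4: 2-byte lead, need 1 cont bytes. acc=0x14
Byte[6]=8E: continuation. acc=(acc<<6)|0x0E=0x50E
Completed: cp=U+050E (starts at byte 5)
Byte[7]=E0: 3-byte lead, need 2 cont bytes. acc=0x0
Byte[8]=B1: continuation. acc=(acc<<6)|0x31=0x31
Byte[9]=90: continuation. acc=(acc<<6)|0x10=0xC50
Completed: cp=U+0C50 (starts at byte 7)
Byte[10]=D2: 2-byte lead, need 1 cont bytes. acc=0x12
Byte[11]=B7: continuation. acc=(acc<<6)|0x37=0x4B7
Completed: cp=U+04B7 (starts at byte 10)
Byte[12]=21: 1-byte ASCII. cp=U+0021
Byte[13]=CA: 2-byte lead, need 1 cont bytes. acc=0xA
Byte[14]=BA: continuation. acc=(acc<<6)|0x3A=0x2BA
Completed: cp=U+02BA (starts at byte 13)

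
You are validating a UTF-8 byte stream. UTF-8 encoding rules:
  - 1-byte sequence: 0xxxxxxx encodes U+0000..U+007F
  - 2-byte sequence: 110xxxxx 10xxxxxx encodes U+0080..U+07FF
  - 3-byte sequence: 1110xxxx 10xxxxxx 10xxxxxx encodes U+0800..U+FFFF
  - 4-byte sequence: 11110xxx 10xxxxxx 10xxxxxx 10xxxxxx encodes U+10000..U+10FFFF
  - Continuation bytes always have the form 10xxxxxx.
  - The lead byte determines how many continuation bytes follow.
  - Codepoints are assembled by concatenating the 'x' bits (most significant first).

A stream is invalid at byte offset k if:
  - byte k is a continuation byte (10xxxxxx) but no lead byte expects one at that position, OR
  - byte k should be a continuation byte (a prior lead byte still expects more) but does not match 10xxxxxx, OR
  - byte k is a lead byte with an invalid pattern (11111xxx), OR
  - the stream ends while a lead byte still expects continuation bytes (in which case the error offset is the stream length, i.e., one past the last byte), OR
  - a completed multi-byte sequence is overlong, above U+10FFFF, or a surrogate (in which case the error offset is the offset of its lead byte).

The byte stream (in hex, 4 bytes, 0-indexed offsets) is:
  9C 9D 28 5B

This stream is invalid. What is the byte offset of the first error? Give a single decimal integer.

Byte[0]=9C: INVALID lead byte (not 0xxx/110x/1110/11110)

Answer: 0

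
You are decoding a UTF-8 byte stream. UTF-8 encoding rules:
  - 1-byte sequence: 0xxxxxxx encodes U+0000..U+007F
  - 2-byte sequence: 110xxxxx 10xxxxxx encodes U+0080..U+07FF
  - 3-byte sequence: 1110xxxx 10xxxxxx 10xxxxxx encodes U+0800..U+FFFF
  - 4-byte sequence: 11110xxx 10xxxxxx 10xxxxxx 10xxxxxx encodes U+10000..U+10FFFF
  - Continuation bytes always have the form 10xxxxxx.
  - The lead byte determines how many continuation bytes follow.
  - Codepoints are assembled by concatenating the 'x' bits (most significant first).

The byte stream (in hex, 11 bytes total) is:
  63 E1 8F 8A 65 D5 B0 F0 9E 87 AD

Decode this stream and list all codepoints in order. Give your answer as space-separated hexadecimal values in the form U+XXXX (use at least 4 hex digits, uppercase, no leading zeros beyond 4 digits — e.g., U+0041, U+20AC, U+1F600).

Byte[0]=63: 1-byte ASCII. cp=U+0063
Byte[1]=E1: 3-byte lead, need 2 cont bytes. acc=0x1
Byte[2]=8F: continuation. acc=(acc<<6)|0x0F=0x4F
Byte[3]=8A: continuation. acc=(acc<<6)|0x0A=0x13CA
Completed: cp=U+13CA (starts at byte 1)
Byte[4]=65: 1-byte ASCII. cp=U+0065
Byte[5]=D5: 2-byte lead, need 1 cont bytes. acc=0x15
Byte[6]=B0: continuation. acc=(acc<<6)|0x30=0x570
Completed: cp=U+0570 (starts at byte 5)
Byte[7]=F0: 4-byte lead, need 3 cont bytes. acc=0x0
Byte[8]=9E: continuation. acc=(acc<<6)|0x1E=0x1E
Byte[9]=87: continuation. acc=(acc<<6)|0x07=0x787
Byte[10]=AD: continuation. acc=(acc<<6)|0x2D=0x1E1ED
Completed: cp=U+1E1ED (starts at byte 7)

Answer: U+0063 U+13CA U+0065 U+0570 U+1E1ED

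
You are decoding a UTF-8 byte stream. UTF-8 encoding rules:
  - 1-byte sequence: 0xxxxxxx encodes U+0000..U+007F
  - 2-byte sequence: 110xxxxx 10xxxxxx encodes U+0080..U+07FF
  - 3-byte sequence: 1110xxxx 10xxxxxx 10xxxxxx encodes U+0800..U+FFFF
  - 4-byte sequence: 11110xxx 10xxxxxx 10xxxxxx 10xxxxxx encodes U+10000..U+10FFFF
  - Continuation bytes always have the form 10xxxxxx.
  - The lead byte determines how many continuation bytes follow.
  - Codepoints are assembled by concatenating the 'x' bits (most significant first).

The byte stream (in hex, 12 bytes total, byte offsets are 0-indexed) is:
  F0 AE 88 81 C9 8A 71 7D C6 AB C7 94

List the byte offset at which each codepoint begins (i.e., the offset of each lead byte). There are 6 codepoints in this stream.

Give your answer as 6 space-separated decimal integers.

Answer: 0 4 6 7 8 10

Derivation:
Byte[0]=F0: 4-byte lead, need 3 cont bytes. acc=0x0
Byte[1]=AE: continuation. acc=(acc<<6)|0x2E=0x2E
Byte[2]=88: continuation. acc=(acc<<6)|0x08=0xB88
Byte[3]=81: continuation. acc=(acc<<6)|0x01=0x2E201
Completed: cp=U+2E201 (starts at byte 0)
Byte[4]=C9: 2-byte lead, need 1 cont bytes. acc=0x9
Byte[5]=8A: continuation. acc=(acc<<6)|0x0A=0x24A
Completed: cp=U+024A (starts at byte 4)
Byte[6]=71: 1-byte ASCII. cp=U+0071
Byte[7]=7D: 1-byte ASCII. cp=U+007D
Byte[8]=C6: 2-byte lead, need 1 cont bytes. acc=0x6
Byte[9]=AB: continuation. acc=(acc<<6)|0x2B=0x1AB
Completed: cp=U+01AB (starts at byte 8)
Byte[10]=C7: 2-byte lead, need 1 cont bytes. acc=0x7
Byte[11]=94: continuation. acc=(acc<<6)|0x14=0x1D4
Completed: cp=U+01D4 (starts at byte 10)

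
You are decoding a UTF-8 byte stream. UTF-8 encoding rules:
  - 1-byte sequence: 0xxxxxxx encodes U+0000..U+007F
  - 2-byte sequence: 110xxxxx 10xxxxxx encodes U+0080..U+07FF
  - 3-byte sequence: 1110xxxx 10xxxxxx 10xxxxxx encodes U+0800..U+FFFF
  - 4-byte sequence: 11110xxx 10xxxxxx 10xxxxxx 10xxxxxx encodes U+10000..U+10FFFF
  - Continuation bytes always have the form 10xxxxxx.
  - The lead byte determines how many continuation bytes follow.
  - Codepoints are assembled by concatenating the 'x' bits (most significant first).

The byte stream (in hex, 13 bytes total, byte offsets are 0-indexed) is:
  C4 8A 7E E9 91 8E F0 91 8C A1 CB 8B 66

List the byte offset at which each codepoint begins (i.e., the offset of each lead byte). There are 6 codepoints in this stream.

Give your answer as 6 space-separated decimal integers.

Answer: 0 2 3 6 10 12

Derivation:
Byte[0]=C4: 2-byte lead, need 1 cont bytes. acc=0x4
Byte[1]=8A: continuation. acc=(acc<<6)|0x0A=0x10A
Completed: cp=U+010A (starts at byte 0)
Byte[2]=7E: 1-byte ASCII. cp=U+007E
Byte[3]=E9: 3-byte lead, need 2 cont bytes. acc=0x9
Byte[4]=91: continuation. acc=(acc<<6)|0x11=0x251
Byte[5]=8E: continuation. acc=(acc<<6)|0x0E=0x944E
Completed: cp=U+944E (starts at byte 3)
Byte[6]=F0: 4-byte lead, need 3 cont bytes. acc=0x0
Byte[7]=91: continuation. acc=(acc<<6)|0x11=0x11
Byte[8]=8C: continuation. acc=(acc<<6)|0x0C=0x44C
Byte[9]=A1: continuation. acc=(acc<<6)|0x21=0x11321
Completed: cp=U+11321 (starts at byte 6)
Byte[10]=CB: 2-byte lead, need 1 cont bytes. acc=0xB
Byte[11]=8B: continuation. acc=(acc<<6)|0x0B=0x2CB
Completed: cp=U+02CB (starts at byte 10)
Byte[12]=66: 1-byte ASCII. cp=U+0066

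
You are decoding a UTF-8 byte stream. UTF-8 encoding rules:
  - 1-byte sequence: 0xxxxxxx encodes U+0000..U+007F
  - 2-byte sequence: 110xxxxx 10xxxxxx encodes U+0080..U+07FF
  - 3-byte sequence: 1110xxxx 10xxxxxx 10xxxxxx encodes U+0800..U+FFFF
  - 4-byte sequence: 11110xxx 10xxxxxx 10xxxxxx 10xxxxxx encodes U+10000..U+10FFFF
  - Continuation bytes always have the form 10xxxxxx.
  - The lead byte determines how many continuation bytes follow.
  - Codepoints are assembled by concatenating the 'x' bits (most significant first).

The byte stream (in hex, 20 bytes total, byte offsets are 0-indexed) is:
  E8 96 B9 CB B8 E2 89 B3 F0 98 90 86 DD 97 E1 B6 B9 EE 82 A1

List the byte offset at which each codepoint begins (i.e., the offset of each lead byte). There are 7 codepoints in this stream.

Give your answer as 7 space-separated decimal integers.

Byte[0]=E8: 3-byte lead, need 2 cont bytes. acc=0x8
Byte[1]=96: continuation. acc=(acc<<6)|0x16=0x216
Byte[2]=B9: continuation. acc=(acc<<6)|0x39=0x85B9
Completed: cp=U+85B9 (starts at byte 0)
Byte[3]=CB: 2-byte lead, need 1 cont bytes. acc=0xB
Byte[4]=B8: continuation. acc=(acc<<6)|0x38=0x2F8
Completed: cp=U+02F8 (starts at byte 3)
Byte[5]=E2: 3-byte lead, need 2 cont bytes. acc=0x2
Byte[6]=89: continuation. acc=(acc<<6)|0x09=0x89
Byte[7]=B3: continuation. acc=(acc<<6)|0x33=0x2273
Completed: cp=U+2273 (starts at byte 5)
Byte[8]=F0: 4-byte lead, need 3 cont bytes. acc=0x0
Byte[9]=98: continuation. acc=(acc<<6)|0x18=0x18
Byte[10]=90: continuation. acc=(acc<<6)|0x10=0x610
Byte[11]=86: continuation. acc=(acc<<6)|0x06=0x18406
Completed: cp=U+18406 (starts at byte 8)
Byte[12]=DD: 2-byte lead, need 1 cont bytes. acc=0x1D
Byte[13]=97: continuation. acc=(acc<<6)|0x17=0x757
Completed: cp=U+0757 (starts at byte 12)
Byte[14]=E1: 3-byte lead, need 2 cont bytes. acc=0x1
Byte[15]=B6: continuation. acc=(acc<<6)|0x36=0x76
Byte[16]=B9: continuation. acc=(acc<<6)|0x39=0x1DB9
Completed: cp=U+1DB9 (starts at byte 14)
Byte[17]=EE: 3-byte lead, need 2 cont bytes. acc=0xE
Byte[18]=82: continuation. acc=(acc<<6)|0x02=0x382
Byte[19]=A1: continuation. acc=(acc<<6)|0x21=0xE0A1
Completed: cp=U+E0A1 (starts at byte 17)

Answer: 0 3 5 8 12 14 17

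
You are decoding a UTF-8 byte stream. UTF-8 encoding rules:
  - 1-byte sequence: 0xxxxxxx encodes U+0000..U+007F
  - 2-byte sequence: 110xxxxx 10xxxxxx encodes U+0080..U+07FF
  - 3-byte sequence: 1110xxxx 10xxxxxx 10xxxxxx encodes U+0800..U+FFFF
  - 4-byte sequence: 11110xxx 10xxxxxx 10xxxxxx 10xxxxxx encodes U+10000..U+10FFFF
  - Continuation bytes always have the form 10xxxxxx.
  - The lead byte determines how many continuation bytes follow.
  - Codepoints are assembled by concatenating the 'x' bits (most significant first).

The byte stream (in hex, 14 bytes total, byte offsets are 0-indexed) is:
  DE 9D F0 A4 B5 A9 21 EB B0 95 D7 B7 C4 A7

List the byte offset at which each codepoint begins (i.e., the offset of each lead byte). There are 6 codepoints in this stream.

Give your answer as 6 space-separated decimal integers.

Answer: 0 2 6 7 10 12

Derivation:
Byte[0]=DE: 2-byte lead, need 1 cont bytes. acc=0x1E
Byte[1]=9D: continuation. acc=(acc<<6)|0x1D=0x79D
Completed: cp=U+079D (starts at byte 0)
Byte[2]=F0: 4-byte lead, need 3 cont bytes. acc=0x0
Byte[3]=A4: continuation. acc=(acc<<6)|0x24=0x24
Byte[4]=B5: continuation. acc=(acc<<6)|0x35=0x935
Byte[5]=A9: continuation. acc=(acc<<6)|0x29=0x24D69
Completed: cp=U+24D69 (starts at byte 2)
Byte[6]=21: 1-byte ASCII. cp=U+0021
Byte[7]=EB: 3-byte lead, need 2 cont bytes. acc=0xB
Byte[8]=B0: continuation. acc=(acc<<6)|0x30=0x2F0
Byte[9]=95: continuation. acc=(acc<<6)|0x15=0xBC15
Completed: cp=U+BC15 (starts at byte 7)
Byte[10]=D7: 2-byte lead, need 1 cont bytes. acc=0x17
Byte[11]=B7: continuation. acc=(acc<<6)|0x37=0x5F7
Completed: cp=U+05F7 (starts at byte 10)
Byte[12]=C4: 2-byte lead, need 1 cont bytes. acc=0x4
Byte[13]=A7: continuation. acc=(acc<<6)|0x27=0x127
Completed: cp=U+0127 (starts at byte 12)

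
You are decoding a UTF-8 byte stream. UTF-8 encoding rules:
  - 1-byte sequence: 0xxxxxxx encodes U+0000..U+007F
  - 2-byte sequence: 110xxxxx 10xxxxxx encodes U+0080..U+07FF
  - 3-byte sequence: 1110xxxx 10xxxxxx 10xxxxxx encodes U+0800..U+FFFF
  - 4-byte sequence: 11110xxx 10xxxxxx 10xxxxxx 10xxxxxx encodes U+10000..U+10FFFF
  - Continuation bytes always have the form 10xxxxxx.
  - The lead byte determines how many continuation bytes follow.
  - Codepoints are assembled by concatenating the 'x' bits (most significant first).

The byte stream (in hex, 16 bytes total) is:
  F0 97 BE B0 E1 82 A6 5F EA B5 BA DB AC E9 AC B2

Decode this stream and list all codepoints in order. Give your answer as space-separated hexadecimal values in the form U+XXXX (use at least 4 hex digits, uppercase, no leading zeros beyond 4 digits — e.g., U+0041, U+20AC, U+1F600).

Byte[0]=F0: 4-byte lead, need 3 cont bytes. acc=0x0
Byte[1]=97: continuation. acc=(acc<<6)|0x17=0x17
Byte[2]=BE: continuation. acc=(acc<<6)|0x3E=0x5FE
Byte[3]=B0: continuation. acc=(acc<<6)|0x30=0x17FB0
Completed: cp=U+17FB0 (starts at byte 0)
Byte[4]=E1: 3-byte lead, need 2 cont bytes. acc=0x1
Byte[5]=82: continuation. acc=(acc<<6)|0x02=0x42
Byte[6]=A6: continuation. acc=(acc<<6)|0x26=0x10A6
Completed: cp=U+10A6 (starts at byte 4)
Byte[7]=5F: 1-byte ASCII. cp=U+005F
Byte[8]=EA: 3-byte lead, need 2 cont bytes. acc=0xA
Byte[9]=B5: continuation. acc=(acc<<6)|0x35=0x2B5
Byte[10]=BA: continuation. acc=(acc<<6)|0x3A=0xAD7A
Completed: cp=U+AD7A (starts at byte 8)
Byte[11]=DB: 2-byte lead, need 1 cont bytes. acc=0x1B
Byte[12]=AC: continuation. acc=(acc<<6)|0x2C=0x6EC
Completed: cp=U+06EC (starts at byte 11)
Byte[13]=E9: 3-byte lead, need 2 cont bytes. acc=0x9
Byte[14]=AC: continuation. acc=(acc<<6)|0x2C=0x26C
Byte[15]=B2: continuation. acc=(acc<<6)|0x32=0x9B32
Completed: cp=U+9B32 (starts at byte 13)

Answer: U+17FB0 U+10A6 U+005F U+AD7A U+06EC U+9B32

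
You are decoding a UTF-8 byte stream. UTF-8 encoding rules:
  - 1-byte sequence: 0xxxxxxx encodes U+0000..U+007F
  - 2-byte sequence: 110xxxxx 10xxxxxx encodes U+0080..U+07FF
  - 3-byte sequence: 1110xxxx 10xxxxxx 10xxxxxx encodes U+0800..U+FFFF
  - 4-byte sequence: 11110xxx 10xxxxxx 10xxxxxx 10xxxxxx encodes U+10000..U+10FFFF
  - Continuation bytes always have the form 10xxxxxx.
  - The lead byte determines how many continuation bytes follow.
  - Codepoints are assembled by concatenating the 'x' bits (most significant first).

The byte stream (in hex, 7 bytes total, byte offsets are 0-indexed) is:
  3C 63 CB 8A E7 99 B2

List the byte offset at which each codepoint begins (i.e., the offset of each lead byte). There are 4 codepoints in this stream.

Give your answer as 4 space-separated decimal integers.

Answer: 0 1 2 4

Derivation:
Byte[0]=3C: 1-byte ASCII. cp=U+003C
Byte[1]=63: 1-byte ASCII. cp=U+0063
Byte[2]=CB: 2-byte lead, need 1 cont bytes. acc=0xB
Byte[3]=8A: continuation. acc=(acc<<6)|0x0A=0x2CA
Completed: cp=U+02CA (starts at byte 2)
Byte[4]=E7: 3-byte lead, need 2 cont bytes. acc=0x7
Byte[5]=99: continuation. acc=(acc<<6)|0x19=0x1D9
Byte[6]=B2: continuation. acc=(acc<<6)|0x32=0x7672
Completed: cp=U+7672 (starts at byte 4)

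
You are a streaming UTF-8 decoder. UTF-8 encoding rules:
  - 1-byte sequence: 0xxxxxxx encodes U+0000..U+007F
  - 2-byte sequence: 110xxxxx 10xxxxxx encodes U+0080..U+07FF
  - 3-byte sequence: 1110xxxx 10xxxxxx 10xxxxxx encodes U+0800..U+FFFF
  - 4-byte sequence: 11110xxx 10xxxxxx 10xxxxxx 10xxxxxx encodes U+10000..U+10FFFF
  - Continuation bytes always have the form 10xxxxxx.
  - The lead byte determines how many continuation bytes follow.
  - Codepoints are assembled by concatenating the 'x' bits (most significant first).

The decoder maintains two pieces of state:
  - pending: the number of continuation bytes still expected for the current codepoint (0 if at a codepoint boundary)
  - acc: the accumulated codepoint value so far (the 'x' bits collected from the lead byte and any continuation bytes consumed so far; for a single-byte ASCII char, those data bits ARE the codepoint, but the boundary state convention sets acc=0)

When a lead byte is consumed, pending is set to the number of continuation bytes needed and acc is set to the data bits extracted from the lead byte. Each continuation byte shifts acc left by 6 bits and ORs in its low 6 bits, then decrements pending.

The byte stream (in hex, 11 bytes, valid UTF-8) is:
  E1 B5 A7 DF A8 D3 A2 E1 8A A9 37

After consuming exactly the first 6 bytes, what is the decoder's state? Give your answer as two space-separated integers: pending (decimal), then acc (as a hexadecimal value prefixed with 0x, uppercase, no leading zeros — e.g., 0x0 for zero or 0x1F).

Answer: 1 0x13

Derivation:
Byte[0]=E1: 3-byte lead. pending=2, acc=0x1
Byte[1]=B5: continuation. acc=(acc<<6)|0x35=0x75, pending=1
Byte[2]=A7: continuation. acc=(acc<<6)|0x27=0x1D67, pending=0
Byte[3]=DF: 2-byte lead. pending=1, acc=0x1F
Byte[4]=A8: continuation. acc=(acc<<6)|0x28=0x7E8, pending=0
Byte[5]=D3: 2-byte lead. pending=1, acc=0x13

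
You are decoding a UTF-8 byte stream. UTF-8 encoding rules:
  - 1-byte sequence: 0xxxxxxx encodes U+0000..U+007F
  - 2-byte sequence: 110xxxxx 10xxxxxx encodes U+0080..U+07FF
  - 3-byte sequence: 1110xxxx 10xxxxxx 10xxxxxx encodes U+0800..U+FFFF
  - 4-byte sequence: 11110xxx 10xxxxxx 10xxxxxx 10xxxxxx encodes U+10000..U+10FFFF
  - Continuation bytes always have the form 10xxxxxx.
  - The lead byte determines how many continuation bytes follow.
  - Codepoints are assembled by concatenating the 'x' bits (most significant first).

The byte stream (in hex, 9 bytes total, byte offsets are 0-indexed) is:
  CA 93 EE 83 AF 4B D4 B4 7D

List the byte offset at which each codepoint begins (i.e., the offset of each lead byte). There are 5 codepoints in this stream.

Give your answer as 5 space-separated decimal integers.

Byte[0]=CA: 2-byte lead, need 1 cont bytes. acc=0xA
Byte[1]=93: continuation. acc=(acc<<6)|0x13=0x293
Completed: cp=U+0293 (starts at byte 0)
Byte[2]=EE: 3-byte lead, need 2 cont bytes. acc=0xE
Byte[3]=83: continuation. acc=(acc<<6)|0x03=0x383
Byte[4]=AF: continuation. acc=(acc<<6)|0x2F=0xE0EF
Completed: cp=U+E0EF (starts at byte 2)
Byte[5]=4B: 1-byte ASCII. cp=U+004B
Byte[6]=D4: 2-byte lead, need 1 cont bytes. acc=0x14
Byte[7]=B4: continuation. acc=(acc<<6)|0x34=0x534
Completed: cp=U+0534 (starts at byte 6)
Byte[8]=7D: 1-byte ASCII. cp=U+007D

Answer: 0 2 5 6 8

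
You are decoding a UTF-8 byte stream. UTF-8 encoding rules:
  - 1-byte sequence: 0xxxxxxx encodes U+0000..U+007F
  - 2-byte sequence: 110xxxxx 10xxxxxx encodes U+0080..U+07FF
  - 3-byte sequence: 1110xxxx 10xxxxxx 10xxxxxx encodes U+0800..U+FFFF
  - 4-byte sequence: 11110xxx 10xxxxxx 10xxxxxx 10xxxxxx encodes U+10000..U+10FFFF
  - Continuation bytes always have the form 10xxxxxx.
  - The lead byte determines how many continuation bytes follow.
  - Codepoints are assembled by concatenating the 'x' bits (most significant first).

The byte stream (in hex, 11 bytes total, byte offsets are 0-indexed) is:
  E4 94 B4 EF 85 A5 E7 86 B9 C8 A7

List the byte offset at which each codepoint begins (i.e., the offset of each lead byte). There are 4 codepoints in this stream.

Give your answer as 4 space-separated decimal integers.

Byte[0]=E4: 3-byte lead, need 2 cont bytes. acc=0x4
Byte[1]=94: continuation. acc=(acc<<6)|0x14=0x114
Byte[2]=B4: continuation. acc=(acc<<6)|0x34=0x4534
Completed: cp=U+4534 (starts at byte 0)
Byte[3]=EF: 3-byte lead, need 2 cont bytes. acc=0xF
Byte[4]=85: continuation. acc=(acc<<6)|0x05=0x3C5
Byte[5]=A5: continuation. acc=(acc<<6)|0x25=0xF165
Completed: cp=U+F165 (starts at byte 3)
Byte[6]=E7: 3-byte lead, need 2 cont bytes. acc=0x7
Byte[7]=86: continuation. acc=(acc<<6)|0x06=0x1C6
Byte[8]=B9: continuation. acc=(acc<<6)|0x39=0x71B9
Completed: cp=U+71B9 (starts at byte 6)
Byte[9]=C8: 2-byte lead, need 1 cont bytes. acc=0x8
Byte[10]=A7: continuation. acc=(acc<<6)|0x27=0x227
Completed: cp=U+0227 (starts at byte 9)

Answer: 0 3 6 9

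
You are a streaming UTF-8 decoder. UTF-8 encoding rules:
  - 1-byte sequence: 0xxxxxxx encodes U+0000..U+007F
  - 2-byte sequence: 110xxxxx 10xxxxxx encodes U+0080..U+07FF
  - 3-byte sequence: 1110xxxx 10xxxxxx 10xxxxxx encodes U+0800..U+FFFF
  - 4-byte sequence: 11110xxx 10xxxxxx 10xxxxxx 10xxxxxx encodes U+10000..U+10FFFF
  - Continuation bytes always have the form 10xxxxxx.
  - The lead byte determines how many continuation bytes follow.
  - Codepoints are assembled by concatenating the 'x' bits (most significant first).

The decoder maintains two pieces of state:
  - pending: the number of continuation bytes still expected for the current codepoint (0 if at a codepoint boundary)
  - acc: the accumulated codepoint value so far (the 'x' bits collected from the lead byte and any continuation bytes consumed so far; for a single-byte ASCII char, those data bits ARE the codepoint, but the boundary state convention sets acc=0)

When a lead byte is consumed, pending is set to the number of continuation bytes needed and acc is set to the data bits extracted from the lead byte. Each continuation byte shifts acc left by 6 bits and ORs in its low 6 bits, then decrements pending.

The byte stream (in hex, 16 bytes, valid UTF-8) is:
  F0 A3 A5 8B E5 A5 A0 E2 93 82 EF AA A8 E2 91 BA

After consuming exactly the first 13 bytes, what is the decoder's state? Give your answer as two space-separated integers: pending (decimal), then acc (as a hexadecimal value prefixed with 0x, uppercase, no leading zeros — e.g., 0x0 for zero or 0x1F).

Answer: 0 0xFAA8

Derivation:
Byte[0]=F0: 4-byte lead. pending=3, acc=0x0
Byte[1]=A3: continuation. acc=(acc<<6)|0x23=0x23, pending=2
Byte[2]=A5: continuation. acc=(acc<<6)|0x25=0x8E5, pending=1
Byte[3]=8B: continuation. acc=(acc<<6)|0x0B=0x2394B, pending=0
Byte[4]=E5: 3-byte lead. pending=2, acc=0x5
Byte[5]=A5: continuation. acc=(acc<<6)|0x25=0x165, pending=1
Byte[6]=A0: continuation. acc=(acc<<6)|0x20=0x5960, pending=0
Byte[7]=E2: 3-byte lead. pending=2, acc=0x2
Byte[8]=93: continuation. acc=(acc<<6)|0x13=0x93, pending=1
Byte[9]=82: continuation. acc=(acc<<6)|0x02=0x24C2, pending=0
Byte[10]=EF: 3-byte lead. pending=2, acc=0xF
Byte[11]=AA: continuation. acc=(acc<<6)|0x2A=0x3EA, pending=1
Byte[12]=A8: continuation. acc=(acc<<6)|0x28=0xFAA8, pending=0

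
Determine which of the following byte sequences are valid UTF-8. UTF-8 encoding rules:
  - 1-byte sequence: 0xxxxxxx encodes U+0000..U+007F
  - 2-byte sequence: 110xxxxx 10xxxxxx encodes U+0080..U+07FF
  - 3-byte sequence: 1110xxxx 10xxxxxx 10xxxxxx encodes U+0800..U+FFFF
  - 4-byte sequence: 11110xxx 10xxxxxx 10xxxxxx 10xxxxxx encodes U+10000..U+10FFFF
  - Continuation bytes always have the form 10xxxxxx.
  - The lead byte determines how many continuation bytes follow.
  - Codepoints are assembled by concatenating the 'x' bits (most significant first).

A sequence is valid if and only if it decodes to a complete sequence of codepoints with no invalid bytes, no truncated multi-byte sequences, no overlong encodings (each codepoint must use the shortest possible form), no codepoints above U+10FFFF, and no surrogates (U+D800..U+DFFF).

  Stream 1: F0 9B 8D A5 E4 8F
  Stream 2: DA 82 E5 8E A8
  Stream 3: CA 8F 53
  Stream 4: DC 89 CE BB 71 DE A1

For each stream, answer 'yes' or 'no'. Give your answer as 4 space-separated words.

Stream 1: error at byte offset 6. INVALID
Stream 2: decodes cleanly. VALID
Stream 3: decodes cleanly. VALID
Stream 4: decodes cleanly. VALID

Answer: no yes yes yes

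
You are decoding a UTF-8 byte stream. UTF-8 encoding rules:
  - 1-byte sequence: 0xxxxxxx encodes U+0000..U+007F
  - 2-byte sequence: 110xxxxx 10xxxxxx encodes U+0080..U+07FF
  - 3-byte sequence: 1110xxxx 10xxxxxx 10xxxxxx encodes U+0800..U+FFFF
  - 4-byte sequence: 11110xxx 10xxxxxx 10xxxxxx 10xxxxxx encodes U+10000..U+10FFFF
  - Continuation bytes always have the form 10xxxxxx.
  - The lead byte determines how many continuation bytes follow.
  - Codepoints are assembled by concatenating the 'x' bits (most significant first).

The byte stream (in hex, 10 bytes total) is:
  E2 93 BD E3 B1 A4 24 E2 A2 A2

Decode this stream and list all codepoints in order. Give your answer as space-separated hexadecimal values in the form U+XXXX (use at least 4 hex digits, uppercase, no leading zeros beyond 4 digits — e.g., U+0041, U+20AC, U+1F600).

Byte[0]=E2: 3-byte lead, need 2 cont bytes. acc=0x2
Byte[1]=93: continuation. acc=(acc<<6)|0x13=0x93
Byte[2]=BD: continuation. acc=(acc<<6)|0x3D=0x24FD
Completed: cp=U+24FD (starts at byte 0)
Byte[3]=E3: 3-byte lead, need 2 cont bytes. acc=0x3
Byte[4]=B1: continuation. acc=(acc<<6)|0x31=0xF1
Byte[5]=A4: continuation. acc=(acc<<6)|0x24=0x3C64
Completed: cp=U+3C64 (starts at byte 3)
Byte[6]=24: 1-byte ASCII. cp=U+0024
Byte[7]=E2: 3-byte lead, need 2 cont bytes. acc=0x2
Byte[8]=A2: continuation. acc=(acc<<6)|0x22=0xA2
Byte[9]=A2: continuation. acc=(acc<<6)|0x22=0x28A2
Completed: cp=U+28A2 (starts at byte 7)

Answer: U+24FD U+3C64 U+0024 U+28A2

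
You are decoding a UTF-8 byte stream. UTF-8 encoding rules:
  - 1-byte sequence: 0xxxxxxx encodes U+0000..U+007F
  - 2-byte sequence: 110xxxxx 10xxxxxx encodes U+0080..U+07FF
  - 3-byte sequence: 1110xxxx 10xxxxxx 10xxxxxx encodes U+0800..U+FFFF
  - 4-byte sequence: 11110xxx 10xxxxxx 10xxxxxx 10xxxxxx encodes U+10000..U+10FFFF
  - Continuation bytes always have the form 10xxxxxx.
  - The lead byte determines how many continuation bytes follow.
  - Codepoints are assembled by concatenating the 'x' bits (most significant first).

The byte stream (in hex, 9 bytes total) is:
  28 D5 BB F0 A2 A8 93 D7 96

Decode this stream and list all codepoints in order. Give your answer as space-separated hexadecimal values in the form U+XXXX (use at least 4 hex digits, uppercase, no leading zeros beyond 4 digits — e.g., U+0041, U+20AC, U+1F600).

Byte[0]=28: 1-byte ASCII. cp=U+0028
Byte[1]=D5: 2-byte lead, need 1 cont bytes. acc=0x15
Byte[2]=BB: continuation. acc=(acc<<6)|0x3B=0x57B
Completed: cp=U+057B (starts at byte 1)
Byte[3]=F0: 4-byte lead, need 3 cont bytes. acc=0x0
Byte[4]=A2: continuation. acc=(acc<<6)|0x22=0x22
Byte[5]=A8: continuation. acc=(acc<<6)|0x28=0x8A8
Byte[6]=93: continuation. acc=(acc<<6)|0x13=0x22A13
Completed: cp=U+22A13 (starts at byte 3)
Byte[7]=D7: 2-byte lead, need 1 cont bytes. acc=0x17
Byte[8]=96: continuation. acc=(acc<<6)|0x16=0x5D6
Completed: cp=U+05D6 (starts at byte 7)

Answer: U+0028 U+057B U+22A13 U+05D6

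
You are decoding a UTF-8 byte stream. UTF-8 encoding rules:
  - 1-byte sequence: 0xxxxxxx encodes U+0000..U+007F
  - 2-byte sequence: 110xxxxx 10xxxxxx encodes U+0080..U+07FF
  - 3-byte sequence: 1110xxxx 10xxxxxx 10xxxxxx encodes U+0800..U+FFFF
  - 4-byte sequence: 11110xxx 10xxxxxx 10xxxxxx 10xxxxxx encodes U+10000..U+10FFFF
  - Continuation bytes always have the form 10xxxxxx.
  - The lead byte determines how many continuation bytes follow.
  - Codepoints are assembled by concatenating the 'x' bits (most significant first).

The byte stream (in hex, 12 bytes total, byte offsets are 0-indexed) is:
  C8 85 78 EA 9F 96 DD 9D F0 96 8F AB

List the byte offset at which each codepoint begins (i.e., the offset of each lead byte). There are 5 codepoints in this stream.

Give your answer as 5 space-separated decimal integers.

Answer: 0 2 3 6 8

Derivation:
Byte[0]=C8: 2-byte lead, need 1 cont bytes. acc=0x8
Byte[1]=85: continuation. acc=(acc<<6)|0x05=0x205
Completed: cp=U+0205 (starts at byte 0)
Byte[2]=78: 1-byte ASCII. cp=U+0078
Byte[3]=EA: 3-byte lead, need 2 cont bytes. acc=0xA
Byte[4]=9F: continuation. acc=(acc<<6)|0x1F=0x29F
Byte[5]=96: continuation. acc=(acc<<6)|0x16=0xA7D6
Completed: cp=U+A7D6 (starts at byte 3)
Byte[6]=DD: 2-byte lead, need 1 cont bytes. acc=0x1D
Byte[7]=9D: continuation. acc=(acc<<6)|0x1D=0x75D
Completed: cp=U+075D (starts at byte 6)
Byte[8]=F0: 4-byte lead, need 3 cont bytes. acc=0x0
Byte[9]=96: continuation. acc=(acc<<6)|0x16=0x16
Byte[10]=8F: continuation. acc=(acc<<6)|0x0F=0x58F
Byte[11]=AB: continuation. acc=(acc<<6)|0x2B=0x163EB
Completed: cp=U+163EB (starts at byte 8)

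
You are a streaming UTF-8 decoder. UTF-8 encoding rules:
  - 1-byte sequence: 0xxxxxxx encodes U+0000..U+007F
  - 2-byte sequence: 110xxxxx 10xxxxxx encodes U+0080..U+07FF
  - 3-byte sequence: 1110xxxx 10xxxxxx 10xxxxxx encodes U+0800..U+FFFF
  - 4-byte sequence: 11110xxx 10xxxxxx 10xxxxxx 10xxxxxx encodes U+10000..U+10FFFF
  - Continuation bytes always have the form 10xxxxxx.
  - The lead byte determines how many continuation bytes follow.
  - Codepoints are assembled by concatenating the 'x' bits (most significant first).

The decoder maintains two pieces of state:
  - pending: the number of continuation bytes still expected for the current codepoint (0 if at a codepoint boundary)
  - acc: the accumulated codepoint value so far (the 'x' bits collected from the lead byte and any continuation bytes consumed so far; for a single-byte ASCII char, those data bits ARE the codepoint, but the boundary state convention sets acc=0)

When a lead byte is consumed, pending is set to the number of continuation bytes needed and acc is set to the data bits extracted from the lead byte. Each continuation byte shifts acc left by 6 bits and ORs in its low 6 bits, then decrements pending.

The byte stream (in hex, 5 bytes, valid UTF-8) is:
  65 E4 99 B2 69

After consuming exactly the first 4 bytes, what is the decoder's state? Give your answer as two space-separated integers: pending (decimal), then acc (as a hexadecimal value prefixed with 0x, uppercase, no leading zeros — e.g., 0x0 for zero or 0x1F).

Answer: 0 0x4672

Derivation:
Byte[0]=65: 1-byte. pending=0, acc=0x0
Byte[1]=E4: 3-byte lead. pending=2, acc=0x4
Byte[2]=99: continuation. acc=(acc<<6)|0x19=0x119, pending=1
Byte[3]=B2: continuation. acc=(acc<<6)|0x32=0x4672, pending=0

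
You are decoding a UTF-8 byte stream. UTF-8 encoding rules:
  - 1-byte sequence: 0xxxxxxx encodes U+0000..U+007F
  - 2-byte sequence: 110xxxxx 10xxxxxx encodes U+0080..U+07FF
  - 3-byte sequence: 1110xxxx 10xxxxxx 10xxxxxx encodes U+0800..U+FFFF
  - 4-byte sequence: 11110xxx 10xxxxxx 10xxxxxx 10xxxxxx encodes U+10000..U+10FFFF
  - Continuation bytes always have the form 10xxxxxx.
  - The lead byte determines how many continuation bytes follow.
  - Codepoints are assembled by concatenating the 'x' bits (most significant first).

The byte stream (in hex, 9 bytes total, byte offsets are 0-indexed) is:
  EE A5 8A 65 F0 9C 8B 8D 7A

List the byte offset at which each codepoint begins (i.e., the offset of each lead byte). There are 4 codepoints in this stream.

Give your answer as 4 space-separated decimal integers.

Answer: 0 3 4 8

Derivation:
Byte[0]=EE: 3-byte lead, need 2 cont bytes. acc=0xE
Byte[1]=A5: continuation. acc=(acc<<6)|0x25=0x3A5
Byte[2]=8A: continuation. acc=(acc<<6)|0x0A=0xE94A
Completed: cp=U+E94A (starts at byte 0)
Byte[3]=65: 1-byte ASCII. cp=U+0065
Byte[4]=F0: 4-byte lead, need 3 cont bytes. acc=0x0
Byte[5]=9C: continuation. acc=(acc<<6)|0x1C=0x1C
Byte[6]=8B: continuation. acc=(acc<<6)|0x0B=0x70B
Byte[7]=8D: continuation. acc=(acc<<6)|0x0D=0x1C2CD
Completed: cp=U+1C2CD (starts at byte 4)
Byte[8]=7A: 1-byte ASCII. cp=U+007A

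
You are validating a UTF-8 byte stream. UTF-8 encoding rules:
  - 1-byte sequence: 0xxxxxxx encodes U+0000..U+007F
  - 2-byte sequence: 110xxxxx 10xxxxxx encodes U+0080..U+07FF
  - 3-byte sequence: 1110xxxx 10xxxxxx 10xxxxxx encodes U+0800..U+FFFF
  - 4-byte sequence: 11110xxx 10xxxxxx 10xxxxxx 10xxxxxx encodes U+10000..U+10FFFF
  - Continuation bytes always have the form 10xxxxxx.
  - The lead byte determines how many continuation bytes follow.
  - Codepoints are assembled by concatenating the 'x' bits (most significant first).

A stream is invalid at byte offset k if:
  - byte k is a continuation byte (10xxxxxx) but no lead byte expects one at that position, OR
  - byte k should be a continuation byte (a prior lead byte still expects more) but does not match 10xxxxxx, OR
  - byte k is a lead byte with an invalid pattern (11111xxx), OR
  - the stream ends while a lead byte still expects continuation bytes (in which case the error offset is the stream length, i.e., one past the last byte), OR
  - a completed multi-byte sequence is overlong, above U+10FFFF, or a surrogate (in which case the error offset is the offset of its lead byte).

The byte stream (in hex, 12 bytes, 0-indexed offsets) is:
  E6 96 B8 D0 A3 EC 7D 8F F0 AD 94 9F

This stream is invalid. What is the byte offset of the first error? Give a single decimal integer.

Answer: 6

Derivation:
Byte[0]=E6: 3-byte lead, need 2 cont bytes. acc=0x6
Byte[1]=96: continuation. acc=(acc<<6)|0x16=0x196
Byte[2]=B8: continuation. acc=(acc<<6)|0x38=0x65B8
Completed: cp=U+65B8 (starts at byte 0)
Byte[3]=D0: 2-byte lead, need 1 cont bytes. acc=0x10
Byte[4]=A3: continuation. acc=(acc<<6)|0x23=0x423
Completed: cp=U+0423 (starts at byte 3)
Byte[5]=EC: 3-byte lead, need 2 cont bytes. acc=0xC
Byte[6]=7D: expected 10xxxxxx continuation. INVALID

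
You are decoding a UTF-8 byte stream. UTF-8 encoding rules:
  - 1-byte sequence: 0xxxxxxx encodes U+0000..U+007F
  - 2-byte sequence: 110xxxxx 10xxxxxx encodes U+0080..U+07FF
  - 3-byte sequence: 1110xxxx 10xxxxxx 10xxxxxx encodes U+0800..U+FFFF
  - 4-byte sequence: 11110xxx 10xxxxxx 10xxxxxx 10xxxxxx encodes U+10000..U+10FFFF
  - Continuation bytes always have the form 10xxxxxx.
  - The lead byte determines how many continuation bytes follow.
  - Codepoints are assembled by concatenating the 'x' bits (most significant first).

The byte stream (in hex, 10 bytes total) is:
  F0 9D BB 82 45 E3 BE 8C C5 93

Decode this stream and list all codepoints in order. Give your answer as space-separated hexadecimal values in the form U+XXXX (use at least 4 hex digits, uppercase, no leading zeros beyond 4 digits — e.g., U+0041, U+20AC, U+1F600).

Byte[0]=F0: 4-byte lead, need 3 cont bytes. acc=0x0
Byte[1]=9D: continuation. acc=(acc<<6)|0x1D=0x1D
Byte[2]=BB: continuation. acc=(acc<<6)|0x3B=0x77B
Byte[3]=82: continuation. acc=(acc<<6)|0x02=0x1DEC2
Completed: cp=U+1DEC2 (starts at byte 0)
Byte[4]=45: 1-byte ASCII. cp=U+0045
Byte[5]=E3: 3-byte lead, need 2 cont bytes. acc=0x3
Byte[6]=BE: continuation. acc=(acc<<6)|0x3E=0xFE
Byte[7]=8C: continuation. acc=(acc<<6)|0x0C=0x3F8C
Completed: cp=U+3F8C (starts at byte 5)
Byte[8]=C5: 2-byte lead, need 1 cont bytes. acc=0x5
Byte[9]=93: continuation. acc=(acc<<6)|0x13=0x153
Completed: cp=U+0153 (starts at byte 8)

Answer: U+1DEC2 U+0045 U+3F8C U+0153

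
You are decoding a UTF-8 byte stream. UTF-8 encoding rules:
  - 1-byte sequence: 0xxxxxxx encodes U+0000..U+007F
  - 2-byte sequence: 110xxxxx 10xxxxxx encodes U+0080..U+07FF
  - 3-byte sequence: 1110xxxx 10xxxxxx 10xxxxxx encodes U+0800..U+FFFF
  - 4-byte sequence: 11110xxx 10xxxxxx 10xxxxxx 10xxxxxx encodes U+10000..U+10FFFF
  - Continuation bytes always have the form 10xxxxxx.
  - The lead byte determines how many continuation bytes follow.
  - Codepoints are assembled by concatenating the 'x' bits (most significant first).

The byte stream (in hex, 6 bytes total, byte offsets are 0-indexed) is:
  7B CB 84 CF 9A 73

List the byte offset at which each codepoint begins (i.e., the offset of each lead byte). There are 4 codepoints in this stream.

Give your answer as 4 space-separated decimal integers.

Answer: 0 1 3 5

Derivation:
Byte[0]=7B: 1-byte ASCII. cp=U+007B
Byte[1]=CB: 2-byte lead, need 1 cont bytes. acc=0xB
Byte[2]=84: continuation. acc=(acc<<6)|0x04=0x2C4
Completed: cp=U+02C4 (starts at byte 1)
Byte[3]=CF: 2-byte lead, need 1 cont bytes. acc=0xF
Byte[4]=9A: continuation. acc=(acc<<6)|0x1A=0x3DA
Completed: cp=U+03DA (starts at byte 3)
Byte[5]=73: 1-byte ASCII. cp=U+0073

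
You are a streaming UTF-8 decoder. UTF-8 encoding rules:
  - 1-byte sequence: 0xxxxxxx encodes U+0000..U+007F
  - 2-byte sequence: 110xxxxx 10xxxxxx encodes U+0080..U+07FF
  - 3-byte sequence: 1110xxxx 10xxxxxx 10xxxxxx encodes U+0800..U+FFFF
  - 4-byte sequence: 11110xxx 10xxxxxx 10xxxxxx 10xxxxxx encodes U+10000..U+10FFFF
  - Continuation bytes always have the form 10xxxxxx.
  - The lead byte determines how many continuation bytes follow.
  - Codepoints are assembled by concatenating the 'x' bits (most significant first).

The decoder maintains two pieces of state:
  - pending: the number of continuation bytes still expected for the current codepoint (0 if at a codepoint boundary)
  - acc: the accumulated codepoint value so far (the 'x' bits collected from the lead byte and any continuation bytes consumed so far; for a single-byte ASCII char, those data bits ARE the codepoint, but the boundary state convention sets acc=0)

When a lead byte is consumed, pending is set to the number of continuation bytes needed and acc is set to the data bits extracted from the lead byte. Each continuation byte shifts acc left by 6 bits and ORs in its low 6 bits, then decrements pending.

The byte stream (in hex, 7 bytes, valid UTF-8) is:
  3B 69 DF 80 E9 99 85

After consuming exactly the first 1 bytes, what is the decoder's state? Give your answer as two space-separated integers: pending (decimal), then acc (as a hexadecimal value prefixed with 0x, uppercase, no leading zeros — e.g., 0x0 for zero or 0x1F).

Answer: 0 0x0

Derivation:
Byte[0]=3B: 1-byte. pending=0, acc=0x0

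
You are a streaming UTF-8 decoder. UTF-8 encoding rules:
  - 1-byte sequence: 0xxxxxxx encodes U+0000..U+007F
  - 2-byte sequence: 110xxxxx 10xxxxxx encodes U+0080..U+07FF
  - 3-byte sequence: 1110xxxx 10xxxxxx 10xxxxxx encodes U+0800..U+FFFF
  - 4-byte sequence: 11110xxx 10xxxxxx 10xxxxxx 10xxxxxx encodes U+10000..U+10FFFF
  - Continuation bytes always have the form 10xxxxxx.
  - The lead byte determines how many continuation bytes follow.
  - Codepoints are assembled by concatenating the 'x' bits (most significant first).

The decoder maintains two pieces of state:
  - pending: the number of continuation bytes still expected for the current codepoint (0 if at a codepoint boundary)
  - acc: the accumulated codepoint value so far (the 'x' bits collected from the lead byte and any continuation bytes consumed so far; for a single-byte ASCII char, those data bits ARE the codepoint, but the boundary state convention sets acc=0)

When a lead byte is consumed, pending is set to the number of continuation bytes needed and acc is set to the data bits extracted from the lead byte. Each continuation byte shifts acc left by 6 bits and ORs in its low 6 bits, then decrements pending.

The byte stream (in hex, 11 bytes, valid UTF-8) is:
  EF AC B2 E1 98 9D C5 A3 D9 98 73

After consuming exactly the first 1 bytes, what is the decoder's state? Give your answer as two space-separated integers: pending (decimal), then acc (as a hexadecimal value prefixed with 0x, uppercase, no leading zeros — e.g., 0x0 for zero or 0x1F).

Byte[0]=EF: 3-byte lead. pending=2, acc=0xF

Answer: 2 0xF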